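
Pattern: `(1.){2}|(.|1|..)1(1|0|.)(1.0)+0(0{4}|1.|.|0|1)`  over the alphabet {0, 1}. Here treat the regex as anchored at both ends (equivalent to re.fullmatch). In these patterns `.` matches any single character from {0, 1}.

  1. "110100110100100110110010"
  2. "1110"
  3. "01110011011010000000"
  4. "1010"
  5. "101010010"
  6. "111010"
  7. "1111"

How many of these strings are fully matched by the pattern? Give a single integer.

1 → match
2 → match
3 → match
4 → match
5 → no match
6 → no match
7 → match
Total matched: 5

5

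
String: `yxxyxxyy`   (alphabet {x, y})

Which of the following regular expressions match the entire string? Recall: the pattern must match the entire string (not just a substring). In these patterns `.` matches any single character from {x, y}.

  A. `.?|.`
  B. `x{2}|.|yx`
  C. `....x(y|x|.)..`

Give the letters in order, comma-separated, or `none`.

C

A → no match
B → no match
C → match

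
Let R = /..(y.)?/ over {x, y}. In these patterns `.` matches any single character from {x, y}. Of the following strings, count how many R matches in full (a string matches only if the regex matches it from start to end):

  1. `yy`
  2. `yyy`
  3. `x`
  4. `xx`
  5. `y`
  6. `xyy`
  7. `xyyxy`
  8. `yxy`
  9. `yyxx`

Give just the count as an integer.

2

1 → match
2 → no match
3 → no match
4 → match
5 → no match
6 → no match
7 → no match
8 → no match
9 → no match
Total matched: 2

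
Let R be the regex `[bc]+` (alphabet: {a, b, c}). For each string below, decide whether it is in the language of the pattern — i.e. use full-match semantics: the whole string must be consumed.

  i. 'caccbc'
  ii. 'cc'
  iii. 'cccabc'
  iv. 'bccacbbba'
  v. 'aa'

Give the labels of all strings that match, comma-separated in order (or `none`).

ii

i. 'caccbc' → no match
ii. 'cc' → match
iii. 'cccabc' → no match
iv. 'bccacbbba' → no match
v. 'aa' → no match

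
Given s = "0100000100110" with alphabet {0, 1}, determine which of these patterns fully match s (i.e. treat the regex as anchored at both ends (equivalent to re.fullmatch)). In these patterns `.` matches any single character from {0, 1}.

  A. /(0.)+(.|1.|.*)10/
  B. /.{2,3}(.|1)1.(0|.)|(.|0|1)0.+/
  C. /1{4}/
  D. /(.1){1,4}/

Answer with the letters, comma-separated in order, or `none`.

A → match
B → no match
C → no match — must start with "1"
D → no match — must end with "1"

A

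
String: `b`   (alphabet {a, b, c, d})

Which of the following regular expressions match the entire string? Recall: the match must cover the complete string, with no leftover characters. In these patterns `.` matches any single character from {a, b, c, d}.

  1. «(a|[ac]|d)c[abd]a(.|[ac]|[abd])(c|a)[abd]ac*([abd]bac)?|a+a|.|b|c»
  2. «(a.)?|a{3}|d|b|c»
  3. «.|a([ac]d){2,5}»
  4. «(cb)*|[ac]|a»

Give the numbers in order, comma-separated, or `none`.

1 → match
2 → match
3 → match
4 → no match

1, 2, 3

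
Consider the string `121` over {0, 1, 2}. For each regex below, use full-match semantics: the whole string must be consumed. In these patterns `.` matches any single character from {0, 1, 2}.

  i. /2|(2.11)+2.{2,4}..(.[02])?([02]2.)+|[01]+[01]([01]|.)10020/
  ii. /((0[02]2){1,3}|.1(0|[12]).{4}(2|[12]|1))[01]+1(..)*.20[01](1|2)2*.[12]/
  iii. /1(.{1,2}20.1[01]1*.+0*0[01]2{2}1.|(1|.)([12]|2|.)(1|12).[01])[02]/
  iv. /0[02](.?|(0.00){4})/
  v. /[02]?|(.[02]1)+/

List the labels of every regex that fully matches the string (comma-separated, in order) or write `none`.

i → no match
ii → no match
iii → no match
iv → no match — must start with `0`
v → match

v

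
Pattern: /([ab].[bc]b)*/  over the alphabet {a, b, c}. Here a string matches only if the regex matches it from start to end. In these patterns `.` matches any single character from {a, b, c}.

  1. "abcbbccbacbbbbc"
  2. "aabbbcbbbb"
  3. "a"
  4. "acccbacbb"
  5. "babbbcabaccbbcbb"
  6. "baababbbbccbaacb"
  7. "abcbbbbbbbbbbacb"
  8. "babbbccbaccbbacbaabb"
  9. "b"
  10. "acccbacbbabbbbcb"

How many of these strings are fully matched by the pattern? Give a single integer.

2

1 → no match
2 → no match
3 → no match
4 → no match
5 → no match
6 → no match
7 → match
8 → match
9 → no match
10 → no match
Total matched: 2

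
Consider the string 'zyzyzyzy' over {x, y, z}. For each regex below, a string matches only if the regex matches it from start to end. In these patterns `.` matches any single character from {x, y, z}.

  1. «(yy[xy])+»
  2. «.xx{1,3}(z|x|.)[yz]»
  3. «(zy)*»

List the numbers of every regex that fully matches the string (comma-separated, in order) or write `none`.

3

1 → no match — must start with 'yy'
2 → no match
3 → match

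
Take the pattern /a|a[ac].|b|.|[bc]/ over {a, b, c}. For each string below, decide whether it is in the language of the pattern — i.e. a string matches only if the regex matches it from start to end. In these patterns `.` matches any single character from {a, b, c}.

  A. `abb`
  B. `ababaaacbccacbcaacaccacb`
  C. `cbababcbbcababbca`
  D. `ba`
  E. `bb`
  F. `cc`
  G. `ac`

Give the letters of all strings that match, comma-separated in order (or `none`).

A → no match
B → no match
C → no match
D → no match
E → no match
F → no match
G → no match

none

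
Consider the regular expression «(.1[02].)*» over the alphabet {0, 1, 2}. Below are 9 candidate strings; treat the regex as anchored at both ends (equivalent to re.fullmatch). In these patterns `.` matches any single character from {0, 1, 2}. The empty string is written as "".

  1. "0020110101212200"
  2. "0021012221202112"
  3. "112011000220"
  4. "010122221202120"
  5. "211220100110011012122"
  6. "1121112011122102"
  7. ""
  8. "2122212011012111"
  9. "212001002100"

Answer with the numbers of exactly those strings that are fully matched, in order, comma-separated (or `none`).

7, 9

1 → no match
2 → no match
3. "112011000220" → no match
4 → no match
5 → no match
6 → no match
7. "" → match
8 → no match
9. "212001002100" → match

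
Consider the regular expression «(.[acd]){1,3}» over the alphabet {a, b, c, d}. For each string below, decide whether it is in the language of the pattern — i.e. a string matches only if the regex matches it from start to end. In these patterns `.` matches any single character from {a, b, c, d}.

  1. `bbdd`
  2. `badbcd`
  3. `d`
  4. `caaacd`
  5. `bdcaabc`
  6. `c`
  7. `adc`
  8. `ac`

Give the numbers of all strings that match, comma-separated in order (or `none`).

1. `bbdd` → no match
2. `badbcd` → no match
3. `d` → no match
4. `caaacd` → match
5. `bdcaabc` → no match
6. `c` → no match
7. `adc` → no match
8. `ac` → match

4, 8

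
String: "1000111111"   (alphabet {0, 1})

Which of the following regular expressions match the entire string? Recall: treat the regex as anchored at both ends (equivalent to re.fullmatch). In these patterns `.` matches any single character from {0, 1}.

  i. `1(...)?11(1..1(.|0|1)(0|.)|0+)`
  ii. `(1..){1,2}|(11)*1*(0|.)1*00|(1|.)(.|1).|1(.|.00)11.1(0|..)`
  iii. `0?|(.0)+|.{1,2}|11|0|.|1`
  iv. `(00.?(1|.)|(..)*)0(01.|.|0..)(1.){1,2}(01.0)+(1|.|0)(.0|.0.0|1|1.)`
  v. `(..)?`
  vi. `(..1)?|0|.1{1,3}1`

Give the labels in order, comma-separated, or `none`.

i → no match
ii → match
iii → no match
iv → no match
v → no match
vi → no match

ii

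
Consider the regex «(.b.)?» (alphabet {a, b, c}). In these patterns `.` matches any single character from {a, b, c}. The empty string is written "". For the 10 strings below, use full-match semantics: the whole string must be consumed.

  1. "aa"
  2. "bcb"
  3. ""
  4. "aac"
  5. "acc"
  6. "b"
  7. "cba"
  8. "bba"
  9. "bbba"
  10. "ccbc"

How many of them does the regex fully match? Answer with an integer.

3

1 → no match
2 → no match
3 → match
4 → no match
5 → no match
6 → no match
7 → match
8 → match
9 → no match
10 → no match
Total matched: 3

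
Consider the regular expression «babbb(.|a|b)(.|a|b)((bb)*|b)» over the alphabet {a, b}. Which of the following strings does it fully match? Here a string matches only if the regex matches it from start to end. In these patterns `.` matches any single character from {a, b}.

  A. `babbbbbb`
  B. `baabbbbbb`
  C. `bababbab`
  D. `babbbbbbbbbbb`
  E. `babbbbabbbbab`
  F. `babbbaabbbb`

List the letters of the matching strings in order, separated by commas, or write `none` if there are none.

A, D, F

A → match
B → no match — must start with `babbb`
C → no match — must start with `babbb`
D → match
E → no match
F → match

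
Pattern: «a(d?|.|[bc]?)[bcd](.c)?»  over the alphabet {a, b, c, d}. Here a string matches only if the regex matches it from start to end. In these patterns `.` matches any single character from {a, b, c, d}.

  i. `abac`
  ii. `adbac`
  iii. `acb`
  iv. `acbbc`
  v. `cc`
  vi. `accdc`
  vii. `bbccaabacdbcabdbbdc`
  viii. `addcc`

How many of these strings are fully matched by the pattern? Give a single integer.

6

i. `abac` → match
ii. `adbac` → match
iii. `acb` → match
iv. `acbbc` → match
v. `cc` → no match — must start with `a`
vi. `accdc` → match
vii → no match — must start with `a`
viii. `addcc` → match
Total matched: 6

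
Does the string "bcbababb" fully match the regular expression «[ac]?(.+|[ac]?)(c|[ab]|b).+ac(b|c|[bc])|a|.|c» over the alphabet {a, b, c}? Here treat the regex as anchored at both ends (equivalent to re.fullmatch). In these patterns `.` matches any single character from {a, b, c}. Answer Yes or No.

No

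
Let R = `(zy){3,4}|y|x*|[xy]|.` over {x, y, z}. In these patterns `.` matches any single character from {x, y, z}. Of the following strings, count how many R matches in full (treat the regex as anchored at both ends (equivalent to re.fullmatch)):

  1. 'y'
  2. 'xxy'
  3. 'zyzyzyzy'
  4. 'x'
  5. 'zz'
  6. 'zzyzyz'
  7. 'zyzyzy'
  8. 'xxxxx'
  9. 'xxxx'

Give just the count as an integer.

1. 'y' → match
2. 'xxy' → no match
3. 'zyzyzyzy' → match
4. 'x' → match
5. 'zz' → no match
6. 'zzyzyz' → no match
7. 'zyzyzy' → match
8. 'xxxxx' → match
9. 'xxxx' → match
Total matched: 6

6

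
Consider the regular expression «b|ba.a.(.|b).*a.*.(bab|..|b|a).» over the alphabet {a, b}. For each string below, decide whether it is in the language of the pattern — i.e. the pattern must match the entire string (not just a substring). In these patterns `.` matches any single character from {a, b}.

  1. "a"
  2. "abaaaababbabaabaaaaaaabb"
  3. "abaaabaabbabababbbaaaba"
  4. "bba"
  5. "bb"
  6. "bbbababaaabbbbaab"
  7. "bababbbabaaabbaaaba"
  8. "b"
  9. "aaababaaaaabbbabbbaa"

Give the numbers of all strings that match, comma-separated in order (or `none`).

7, 8

1 → no match
2 → no match
3 → no match
4 → no match
5 → no match
6 → no match
7 → match
8 → match
9 → no match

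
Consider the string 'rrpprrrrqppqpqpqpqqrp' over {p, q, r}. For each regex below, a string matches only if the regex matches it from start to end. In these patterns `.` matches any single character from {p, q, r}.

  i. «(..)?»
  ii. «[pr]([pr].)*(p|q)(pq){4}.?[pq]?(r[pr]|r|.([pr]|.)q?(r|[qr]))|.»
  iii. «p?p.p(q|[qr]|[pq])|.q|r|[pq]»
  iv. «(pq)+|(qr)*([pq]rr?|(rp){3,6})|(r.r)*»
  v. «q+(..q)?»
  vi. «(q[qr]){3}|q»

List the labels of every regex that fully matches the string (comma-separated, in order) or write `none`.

i → no match
ii → match
iii → no match
iv → no match
v → no match — must start with 'q'
vi → no match — must start with 'q'

ii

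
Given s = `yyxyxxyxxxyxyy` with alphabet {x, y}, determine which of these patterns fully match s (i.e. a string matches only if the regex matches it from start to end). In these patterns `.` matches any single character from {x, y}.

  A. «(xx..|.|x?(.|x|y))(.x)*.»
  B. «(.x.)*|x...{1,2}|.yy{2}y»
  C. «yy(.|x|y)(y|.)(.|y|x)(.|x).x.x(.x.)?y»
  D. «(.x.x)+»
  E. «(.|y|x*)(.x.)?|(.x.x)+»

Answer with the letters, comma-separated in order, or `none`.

C

A → no match
B → no match
C → match
D → no match — must end with `x`
E → no match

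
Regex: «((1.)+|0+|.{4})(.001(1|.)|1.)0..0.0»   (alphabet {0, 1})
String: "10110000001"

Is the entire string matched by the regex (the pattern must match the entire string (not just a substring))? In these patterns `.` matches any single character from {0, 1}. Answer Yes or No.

Every match must end with "0", but "10110000001" does not.

No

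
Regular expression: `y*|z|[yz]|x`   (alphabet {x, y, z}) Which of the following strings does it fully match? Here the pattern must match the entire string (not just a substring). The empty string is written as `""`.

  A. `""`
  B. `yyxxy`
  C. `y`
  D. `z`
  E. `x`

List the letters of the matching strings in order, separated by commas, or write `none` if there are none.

A, C, D, E

A → match
B → no match
C → match
D → match
E → match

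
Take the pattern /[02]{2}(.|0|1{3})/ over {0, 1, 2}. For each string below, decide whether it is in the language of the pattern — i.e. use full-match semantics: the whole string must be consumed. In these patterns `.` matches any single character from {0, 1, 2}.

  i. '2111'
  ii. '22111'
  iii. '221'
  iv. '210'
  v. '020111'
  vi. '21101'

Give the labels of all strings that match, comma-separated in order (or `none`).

ii, iii

i → no match
ii → match
iii → match
iv → no match
v → no match
vi → no match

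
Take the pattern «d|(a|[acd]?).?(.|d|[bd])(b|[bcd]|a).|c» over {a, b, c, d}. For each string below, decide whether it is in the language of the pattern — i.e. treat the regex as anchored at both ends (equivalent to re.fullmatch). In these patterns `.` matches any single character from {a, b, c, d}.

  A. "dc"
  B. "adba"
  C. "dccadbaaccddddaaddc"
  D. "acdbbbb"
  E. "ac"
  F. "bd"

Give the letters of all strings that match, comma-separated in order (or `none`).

A → no match
B → match
C → no match
D → no match
E → no match
F → no match

B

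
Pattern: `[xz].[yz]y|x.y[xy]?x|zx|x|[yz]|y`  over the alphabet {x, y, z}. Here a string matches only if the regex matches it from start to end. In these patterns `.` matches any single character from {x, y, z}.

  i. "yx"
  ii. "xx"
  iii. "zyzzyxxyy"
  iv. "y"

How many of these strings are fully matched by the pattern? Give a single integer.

i → no match
ii → no match
iii → no match
iv → match
Total matched: 1

1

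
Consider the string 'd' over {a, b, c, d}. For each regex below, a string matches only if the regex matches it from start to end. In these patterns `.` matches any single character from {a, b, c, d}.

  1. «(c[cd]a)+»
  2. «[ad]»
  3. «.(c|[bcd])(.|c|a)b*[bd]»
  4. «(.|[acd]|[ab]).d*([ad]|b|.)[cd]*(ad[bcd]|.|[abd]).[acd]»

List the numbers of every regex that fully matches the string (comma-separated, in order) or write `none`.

1 → no match — must start with 'c'
2 → match
3 → no match
4 → no match

2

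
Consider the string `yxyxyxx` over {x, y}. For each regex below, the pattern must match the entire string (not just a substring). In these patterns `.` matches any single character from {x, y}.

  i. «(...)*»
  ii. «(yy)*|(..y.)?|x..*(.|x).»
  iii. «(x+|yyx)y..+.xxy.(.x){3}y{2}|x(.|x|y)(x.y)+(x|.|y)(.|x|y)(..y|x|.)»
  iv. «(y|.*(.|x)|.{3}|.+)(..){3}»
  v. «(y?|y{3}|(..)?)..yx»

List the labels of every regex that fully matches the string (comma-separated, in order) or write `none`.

iv

i → no match
ii → no match
iii → no match
iv → match
v → no match — must end with `yx`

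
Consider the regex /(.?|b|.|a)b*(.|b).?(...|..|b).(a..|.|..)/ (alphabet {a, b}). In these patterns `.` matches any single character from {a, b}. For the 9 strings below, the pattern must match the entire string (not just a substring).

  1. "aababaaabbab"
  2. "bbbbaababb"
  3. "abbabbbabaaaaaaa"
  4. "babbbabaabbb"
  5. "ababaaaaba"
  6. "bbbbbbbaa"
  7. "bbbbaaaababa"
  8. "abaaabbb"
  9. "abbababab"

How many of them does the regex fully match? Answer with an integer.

6

1 → no match
2 → match
3 → no match
4 → no match
5 → match
6 → match
7 → match
8 → match
9 → match
Total matched: 6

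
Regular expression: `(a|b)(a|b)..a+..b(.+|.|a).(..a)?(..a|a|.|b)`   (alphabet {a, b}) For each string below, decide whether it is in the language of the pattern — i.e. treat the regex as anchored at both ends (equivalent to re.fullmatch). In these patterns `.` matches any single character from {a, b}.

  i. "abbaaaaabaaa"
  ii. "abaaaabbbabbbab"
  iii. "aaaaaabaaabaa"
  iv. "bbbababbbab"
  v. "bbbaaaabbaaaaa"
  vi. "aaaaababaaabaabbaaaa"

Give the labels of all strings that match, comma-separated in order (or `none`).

i → match
ii → match
iii → no match
iv → no match
v → match
vi → match

i, ii, v, vi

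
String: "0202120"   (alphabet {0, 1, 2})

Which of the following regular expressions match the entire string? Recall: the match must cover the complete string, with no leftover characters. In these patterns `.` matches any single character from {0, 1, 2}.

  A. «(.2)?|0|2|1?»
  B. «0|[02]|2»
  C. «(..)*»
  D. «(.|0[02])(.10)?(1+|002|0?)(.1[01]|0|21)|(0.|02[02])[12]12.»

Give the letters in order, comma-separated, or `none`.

A → no match
B → no match
C → no match
D → match

D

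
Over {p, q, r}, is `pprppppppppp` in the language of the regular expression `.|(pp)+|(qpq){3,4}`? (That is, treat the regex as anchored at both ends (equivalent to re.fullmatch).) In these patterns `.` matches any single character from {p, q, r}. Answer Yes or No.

No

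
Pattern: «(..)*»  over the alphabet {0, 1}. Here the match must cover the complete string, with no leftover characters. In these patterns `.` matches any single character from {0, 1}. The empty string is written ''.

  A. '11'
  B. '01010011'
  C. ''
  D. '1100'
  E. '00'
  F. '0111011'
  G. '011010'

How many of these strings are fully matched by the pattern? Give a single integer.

6

A. '11' → match
B. '01010011' → match
C. '' → match
D. '1100' → match
E. '00' → match
F. '0111011' → no match
G. '011010' → match
Total matched: 6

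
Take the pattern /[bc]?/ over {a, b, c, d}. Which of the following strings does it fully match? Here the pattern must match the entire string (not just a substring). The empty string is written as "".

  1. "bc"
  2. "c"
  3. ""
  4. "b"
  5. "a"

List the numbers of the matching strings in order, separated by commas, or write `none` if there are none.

2, 3, 4

1 → no match
2 → match
3 → match
4 → match
5 → no match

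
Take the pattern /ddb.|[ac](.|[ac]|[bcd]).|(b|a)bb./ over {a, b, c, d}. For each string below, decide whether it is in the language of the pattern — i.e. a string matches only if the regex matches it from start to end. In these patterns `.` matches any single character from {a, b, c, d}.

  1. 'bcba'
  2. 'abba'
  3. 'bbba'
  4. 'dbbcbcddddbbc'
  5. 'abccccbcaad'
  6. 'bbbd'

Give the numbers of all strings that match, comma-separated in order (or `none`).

1 → no match
2 → match
3 → match
4 → no match
5 → no match
6 → match

2, 3, 6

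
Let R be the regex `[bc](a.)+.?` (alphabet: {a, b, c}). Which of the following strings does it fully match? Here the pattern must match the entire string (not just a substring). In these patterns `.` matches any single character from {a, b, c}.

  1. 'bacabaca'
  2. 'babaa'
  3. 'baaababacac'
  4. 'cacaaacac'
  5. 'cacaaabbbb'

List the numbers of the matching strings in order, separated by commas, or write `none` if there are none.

1, 2, 3, 4

1 → match
2 → match
3 → match
4 → match
5 → no match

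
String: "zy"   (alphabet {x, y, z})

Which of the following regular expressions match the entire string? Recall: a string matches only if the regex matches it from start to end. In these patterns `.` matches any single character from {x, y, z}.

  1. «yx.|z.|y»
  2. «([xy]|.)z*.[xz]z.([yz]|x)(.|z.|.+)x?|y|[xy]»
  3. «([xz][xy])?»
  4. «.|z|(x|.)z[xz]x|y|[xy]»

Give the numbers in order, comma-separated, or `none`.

1 → match
2 → no match
3 → match
4 → no match

1, 3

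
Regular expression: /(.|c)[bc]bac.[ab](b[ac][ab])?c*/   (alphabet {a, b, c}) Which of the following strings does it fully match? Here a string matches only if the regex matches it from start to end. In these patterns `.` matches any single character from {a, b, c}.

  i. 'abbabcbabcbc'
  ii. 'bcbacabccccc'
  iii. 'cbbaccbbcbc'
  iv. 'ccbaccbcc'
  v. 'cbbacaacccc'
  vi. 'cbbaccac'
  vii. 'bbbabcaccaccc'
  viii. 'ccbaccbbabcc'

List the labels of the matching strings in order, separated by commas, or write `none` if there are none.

ii, iii, iv, v, vi, viii

i → no match
ii → match
iii → match
iv → match
v → match
vi → match
vii → no match
viii → match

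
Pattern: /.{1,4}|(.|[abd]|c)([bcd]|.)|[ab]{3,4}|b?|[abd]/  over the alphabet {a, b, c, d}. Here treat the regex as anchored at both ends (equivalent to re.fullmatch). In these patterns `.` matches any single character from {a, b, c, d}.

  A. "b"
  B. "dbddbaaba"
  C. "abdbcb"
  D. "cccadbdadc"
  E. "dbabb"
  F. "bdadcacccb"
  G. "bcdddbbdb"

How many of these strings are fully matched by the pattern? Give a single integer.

1

A → match
B → no match
C → no match
D → no match
E → no match
F → no match
G → no match
Total matched: 1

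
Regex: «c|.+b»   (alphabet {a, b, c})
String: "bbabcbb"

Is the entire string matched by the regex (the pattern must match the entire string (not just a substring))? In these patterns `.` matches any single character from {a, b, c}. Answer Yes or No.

Yes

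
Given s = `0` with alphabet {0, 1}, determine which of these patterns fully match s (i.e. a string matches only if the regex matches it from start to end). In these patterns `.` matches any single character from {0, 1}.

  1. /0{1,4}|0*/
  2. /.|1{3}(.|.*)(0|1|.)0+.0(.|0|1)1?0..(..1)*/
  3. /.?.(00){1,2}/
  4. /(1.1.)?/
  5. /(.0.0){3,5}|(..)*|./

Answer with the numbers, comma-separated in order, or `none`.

1, 2, 5

1 → match
2 → match
3 → no match — must end with `00`
4 → no match
5 → match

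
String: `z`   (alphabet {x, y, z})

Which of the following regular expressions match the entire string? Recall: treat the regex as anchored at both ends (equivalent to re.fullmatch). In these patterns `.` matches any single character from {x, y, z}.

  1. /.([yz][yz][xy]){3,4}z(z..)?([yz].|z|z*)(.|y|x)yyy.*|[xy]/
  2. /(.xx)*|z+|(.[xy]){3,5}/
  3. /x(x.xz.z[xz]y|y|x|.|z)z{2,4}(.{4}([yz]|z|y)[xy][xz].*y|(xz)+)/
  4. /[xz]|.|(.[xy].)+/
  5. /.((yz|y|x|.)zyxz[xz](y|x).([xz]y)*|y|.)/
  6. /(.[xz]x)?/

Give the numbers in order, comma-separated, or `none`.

2, 4

1 → no match
2 → match
3 → no match — must start with `x`
4 → match
5 → no match
6 → no match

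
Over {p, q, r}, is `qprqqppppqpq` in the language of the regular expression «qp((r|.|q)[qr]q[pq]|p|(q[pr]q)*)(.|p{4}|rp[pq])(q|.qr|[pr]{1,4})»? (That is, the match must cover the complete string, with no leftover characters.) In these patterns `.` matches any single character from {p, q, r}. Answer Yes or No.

No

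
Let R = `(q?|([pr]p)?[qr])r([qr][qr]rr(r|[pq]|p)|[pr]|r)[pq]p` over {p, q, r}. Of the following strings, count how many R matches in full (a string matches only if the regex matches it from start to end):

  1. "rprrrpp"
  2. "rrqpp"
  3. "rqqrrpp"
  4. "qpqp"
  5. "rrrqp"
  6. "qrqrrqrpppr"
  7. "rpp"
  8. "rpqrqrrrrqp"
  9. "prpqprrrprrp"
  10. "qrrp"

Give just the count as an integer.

1 → match
2 → no match
3 → no match
4 → no match
5 → match
6 → no match — must end with "p"
7 → no match
8 → match
9 → no match
10 → no match
Total matched: 3

3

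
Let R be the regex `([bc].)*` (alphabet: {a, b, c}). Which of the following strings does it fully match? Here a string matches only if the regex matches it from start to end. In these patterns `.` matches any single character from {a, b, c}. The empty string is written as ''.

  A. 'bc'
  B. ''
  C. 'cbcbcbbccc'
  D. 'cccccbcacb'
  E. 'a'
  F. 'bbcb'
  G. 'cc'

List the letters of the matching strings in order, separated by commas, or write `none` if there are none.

A, B, C, D, F, G

A. 'bc' → match
B. '' → match
C. 'cbcbcbbccc' → match
D. 'cccccbcacb' → match
E. 'a' → no match
F. 'bbcb' → match
G. 'cc' → match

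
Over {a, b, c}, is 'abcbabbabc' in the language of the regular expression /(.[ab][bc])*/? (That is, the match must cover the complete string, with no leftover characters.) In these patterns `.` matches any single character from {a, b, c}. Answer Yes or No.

No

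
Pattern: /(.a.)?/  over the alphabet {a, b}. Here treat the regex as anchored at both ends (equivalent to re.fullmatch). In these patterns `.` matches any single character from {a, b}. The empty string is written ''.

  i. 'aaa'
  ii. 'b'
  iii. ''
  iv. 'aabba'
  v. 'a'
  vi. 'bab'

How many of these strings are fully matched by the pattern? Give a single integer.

3

i → match
ii → no match
iii → match
iv → no match
v → no match
vi → match
Total matched: 3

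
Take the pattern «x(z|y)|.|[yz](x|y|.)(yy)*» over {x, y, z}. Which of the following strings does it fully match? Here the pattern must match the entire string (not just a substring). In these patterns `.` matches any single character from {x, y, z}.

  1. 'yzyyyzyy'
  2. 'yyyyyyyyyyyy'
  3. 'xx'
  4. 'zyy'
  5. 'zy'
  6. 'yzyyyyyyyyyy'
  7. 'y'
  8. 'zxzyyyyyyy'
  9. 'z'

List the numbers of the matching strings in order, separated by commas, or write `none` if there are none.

2, 5, 6, 7, 9

1 → no match
2 → match
3 → no match
4 → no match
5 → match
6 → match
7 → match
8 → no match
9 → match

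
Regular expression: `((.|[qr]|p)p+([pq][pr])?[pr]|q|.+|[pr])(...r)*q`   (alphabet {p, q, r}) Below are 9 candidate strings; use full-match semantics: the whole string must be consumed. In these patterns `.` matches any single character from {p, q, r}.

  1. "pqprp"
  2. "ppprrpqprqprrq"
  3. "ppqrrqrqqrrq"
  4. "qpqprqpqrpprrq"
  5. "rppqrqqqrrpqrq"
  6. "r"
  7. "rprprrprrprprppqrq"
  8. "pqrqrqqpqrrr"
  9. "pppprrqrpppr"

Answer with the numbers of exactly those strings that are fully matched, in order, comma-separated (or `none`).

1 → no match — must end with "q"
2 → match
3 → match
4 → match
5 → match
6 → no match — must end with "q"
7 → match
8 → no match — must end with "q"
9 → no match — must end with "q"

2, 3, 4, 5, 7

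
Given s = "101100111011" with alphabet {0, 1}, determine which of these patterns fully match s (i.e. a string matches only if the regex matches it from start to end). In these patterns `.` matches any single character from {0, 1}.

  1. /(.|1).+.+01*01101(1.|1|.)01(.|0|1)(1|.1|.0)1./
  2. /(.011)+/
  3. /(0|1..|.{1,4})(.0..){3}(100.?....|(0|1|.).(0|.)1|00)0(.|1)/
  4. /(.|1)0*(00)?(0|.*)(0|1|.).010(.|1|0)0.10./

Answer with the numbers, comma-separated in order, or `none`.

1 → no match
2 → match
3 → no match
4 → no match

2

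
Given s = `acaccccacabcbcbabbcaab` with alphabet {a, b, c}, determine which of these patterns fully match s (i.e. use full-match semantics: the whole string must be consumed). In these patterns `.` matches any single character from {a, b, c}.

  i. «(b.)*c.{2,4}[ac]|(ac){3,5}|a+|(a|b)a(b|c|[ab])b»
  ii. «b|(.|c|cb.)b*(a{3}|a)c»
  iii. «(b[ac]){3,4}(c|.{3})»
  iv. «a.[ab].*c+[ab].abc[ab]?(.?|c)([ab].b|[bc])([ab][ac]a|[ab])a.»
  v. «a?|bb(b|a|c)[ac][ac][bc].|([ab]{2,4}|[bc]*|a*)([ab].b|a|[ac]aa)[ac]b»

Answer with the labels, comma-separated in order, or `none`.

i → no match
ii → no match
iii → no match — must start with `b`
iv → match
v → no match

iv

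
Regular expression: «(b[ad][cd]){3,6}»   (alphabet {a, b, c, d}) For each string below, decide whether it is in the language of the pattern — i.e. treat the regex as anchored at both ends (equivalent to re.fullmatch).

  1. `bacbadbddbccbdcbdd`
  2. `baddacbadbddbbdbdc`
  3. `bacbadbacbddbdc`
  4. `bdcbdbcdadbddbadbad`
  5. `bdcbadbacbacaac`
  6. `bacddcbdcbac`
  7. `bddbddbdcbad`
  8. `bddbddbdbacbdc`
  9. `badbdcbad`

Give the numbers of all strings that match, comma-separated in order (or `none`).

3, 7, 9

1 → no match
2 → no match
3 → match
4 → no match
5 → no match
6 → no match
7 → match
8 → no match
9 → match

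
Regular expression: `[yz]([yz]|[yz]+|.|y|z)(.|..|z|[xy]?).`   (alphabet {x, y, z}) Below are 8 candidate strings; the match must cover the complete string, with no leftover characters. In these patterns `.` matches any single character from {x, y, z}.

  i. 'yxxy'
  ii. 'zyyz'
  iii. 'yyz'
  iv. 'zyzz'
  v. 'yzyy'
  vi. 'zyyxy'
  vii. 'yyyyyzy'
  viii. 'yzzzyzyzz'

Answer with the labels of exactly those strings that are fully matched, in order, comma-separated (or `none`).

i. 'yxxy' → match
ii. 'zyyz' → match
iii. 'yyz' → match
iv. 'zyzz' → match
v. 'yzyy' → match
vi. 'zyyxy' → match
vii. 'yyyyyzy' → match
viii. 'yzzzyzyzz' → match

i, ii, iii, iv, v, vi, vii, viii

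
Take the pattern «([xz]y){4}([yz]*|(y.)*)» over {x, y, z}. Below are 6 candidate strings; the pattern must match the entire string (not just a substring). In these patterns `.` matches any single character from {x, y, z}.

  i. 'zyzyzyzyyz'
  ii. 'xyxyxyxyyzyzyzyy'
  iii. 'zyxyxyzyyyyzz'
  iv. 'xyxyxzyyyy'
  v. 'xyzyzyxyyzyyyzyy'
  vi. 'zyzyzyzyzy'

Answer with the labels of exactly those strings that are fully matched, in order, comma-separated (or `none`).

i, ii, iii, v, vi

i → match
ii → match
iii → match
iv → no match
v → match
vi → match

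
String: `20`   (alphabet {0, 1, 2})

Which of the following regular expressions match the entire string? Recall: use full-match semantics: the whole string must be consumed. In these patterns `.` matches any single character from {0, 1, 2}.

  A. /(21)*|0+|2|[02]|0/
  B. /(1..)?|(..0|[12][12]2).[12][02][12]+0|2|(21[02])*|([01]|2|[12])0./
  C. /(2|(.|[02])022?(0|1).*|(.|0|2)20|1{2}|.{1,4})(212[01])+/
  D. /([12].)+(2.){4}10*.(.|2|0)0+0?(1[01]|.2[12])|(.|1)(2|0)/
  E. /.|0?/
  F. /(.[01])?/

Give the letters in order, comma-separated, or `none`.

D, F

A → no match
B → no match
C → no match
D → match
E → no match
F → match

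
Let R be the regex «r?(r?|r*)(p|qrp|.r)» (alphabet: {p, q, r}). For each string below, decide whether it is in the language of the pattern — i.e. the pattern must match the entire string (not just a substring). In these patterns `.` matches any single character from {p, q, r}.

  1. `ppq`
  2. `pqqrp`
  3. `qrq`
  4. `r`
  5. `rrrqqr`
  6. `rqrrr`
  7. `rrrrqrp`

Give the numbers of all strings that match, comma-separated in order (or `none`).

7

1 → no match
2 → no match
3 → no match
4 → no match
5 → no match
6 → no match
7 → match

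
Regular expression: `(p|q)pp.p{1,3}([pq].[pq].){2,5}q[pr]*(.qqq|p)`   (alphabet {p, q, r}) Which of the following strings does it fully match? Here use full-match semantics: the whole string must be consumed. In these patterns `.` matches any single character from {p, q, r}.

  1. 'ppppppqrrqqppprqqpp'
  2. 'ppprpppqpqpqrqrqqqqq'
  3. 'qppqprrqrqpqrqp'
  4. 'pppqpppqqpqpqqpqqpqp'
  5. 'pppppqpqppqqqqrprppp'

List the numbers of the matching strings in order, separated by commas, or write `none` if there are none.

2, 4, 5

1 → no match
2 → match
3 → no match
4 → match
5 → match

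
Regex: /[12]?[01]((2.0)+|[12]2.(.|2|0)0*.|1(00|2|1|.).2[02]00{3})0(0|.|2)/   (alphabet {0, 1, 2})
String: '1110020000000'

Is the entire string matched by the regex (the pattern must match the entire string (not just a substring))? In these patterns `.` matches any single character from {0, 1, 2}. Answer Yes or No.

Yes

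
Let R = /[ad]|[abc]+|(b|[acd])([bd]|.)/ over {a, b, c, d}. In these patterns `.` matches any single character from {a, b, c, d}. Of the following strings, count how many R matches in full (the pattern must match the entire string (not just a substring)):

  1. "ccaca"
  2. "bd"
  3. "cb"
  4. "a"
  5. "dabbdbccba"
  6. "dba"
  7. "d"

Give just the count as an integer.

5

1 → match
2 → match
3 → match
4 → match
5 → no match
6 → no match
7 → match
Total matched: 5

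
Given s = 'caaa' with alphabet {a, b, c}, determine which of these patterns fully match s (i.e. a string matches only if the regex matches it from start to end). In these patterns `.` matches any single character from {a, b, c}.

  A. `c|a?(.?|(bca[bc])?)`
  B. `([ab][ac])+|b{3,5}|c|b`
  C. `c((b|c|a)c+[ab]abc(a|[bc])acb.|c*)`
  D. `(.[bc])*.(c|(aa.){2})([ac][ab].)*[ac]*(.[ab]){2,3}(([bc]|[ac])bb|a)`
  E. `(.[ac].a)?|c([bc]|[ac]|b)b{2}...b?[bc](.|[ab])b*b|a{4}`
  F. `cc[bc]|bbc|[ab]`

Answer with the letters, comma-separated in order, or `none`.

E

A → no match
B → no match
C → no match
D → no match
E → match
F → no match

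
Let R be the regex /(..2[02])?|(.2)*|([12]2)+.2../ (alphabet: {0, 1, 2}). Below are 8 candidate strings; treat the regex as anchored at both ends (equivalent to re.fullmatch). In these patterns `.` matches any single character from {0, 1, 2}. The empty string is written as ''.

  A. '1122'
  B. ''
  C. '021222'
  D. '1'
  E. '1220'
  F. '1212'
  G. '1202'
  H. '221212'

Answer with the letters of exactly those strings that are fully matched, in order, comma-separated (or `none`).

A → match
B → match
C → match
D → no match
E → match
F → match
G → match
H → match

A, B, C, E, F, G, H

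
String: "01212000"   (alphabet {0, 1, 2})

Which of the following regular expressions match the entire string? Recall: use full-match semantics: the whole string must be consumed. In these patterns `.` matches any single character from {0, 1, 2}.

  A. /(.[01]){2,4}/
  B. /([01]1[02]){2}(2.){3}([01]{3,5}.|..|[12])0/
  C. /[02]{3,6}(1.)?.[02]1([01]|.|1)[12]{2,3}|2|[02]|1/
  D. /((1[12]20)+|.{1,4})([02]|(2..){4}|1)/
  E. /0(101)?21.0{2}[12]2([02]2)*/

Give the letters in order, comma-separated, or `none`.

A

A → match
B → no match
C → no match
D → no match
E → no match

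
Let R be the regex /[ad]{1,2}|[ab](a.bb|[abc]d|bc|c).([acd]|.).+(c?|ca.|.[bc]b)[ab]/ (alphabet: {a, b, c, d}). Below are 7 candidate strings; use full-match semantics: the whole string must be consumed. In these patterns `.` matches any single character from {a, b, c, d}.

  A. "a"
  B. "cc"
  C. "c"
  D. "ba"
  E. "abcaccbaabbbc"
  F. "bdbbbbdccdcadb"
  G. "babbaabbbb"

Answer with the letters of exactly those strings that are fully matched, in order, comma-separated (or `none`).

A. "a" → match
B. "cc" → no match
C. "c" → no match
D. "ba" → no match
E → no match
F → no match
G. "babbaabbbb" → no match

A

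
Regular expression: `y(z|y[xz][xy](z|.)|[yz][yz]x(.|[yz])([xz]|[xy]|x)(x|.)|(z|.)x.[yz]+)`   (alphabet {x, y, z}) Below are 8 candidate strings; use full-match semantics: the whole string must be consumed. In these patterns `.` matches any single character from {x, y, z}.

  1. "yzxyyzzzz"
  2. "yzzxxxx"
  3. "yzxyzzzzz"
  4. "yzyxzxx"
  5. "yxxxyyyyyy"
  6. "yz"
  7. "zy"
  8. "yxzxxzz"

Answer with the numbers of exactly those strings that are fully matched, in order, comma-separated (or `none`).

1 → match
2 → match
3 → match
4 → match
5 → match
6 → match
7 → no match — must start with "y"
8 → no match

1, 2, 3, 4, 5, 6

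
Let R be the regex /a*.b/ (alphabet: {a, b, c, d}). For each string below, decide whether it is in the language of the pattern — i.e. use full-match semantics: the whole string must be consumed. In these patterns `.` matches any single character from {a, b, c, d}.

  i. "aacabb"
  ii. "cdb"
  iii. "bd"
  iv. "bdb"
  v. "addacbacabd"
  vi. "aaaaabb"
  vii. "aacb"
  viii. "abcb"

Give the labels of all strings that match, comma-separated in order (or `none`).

vi, vii

i → no match
ii → no match
iii → no match — must end with "b"
iv → no match
v → no match — must end with "b"
vi → match
vii → match
viii → no match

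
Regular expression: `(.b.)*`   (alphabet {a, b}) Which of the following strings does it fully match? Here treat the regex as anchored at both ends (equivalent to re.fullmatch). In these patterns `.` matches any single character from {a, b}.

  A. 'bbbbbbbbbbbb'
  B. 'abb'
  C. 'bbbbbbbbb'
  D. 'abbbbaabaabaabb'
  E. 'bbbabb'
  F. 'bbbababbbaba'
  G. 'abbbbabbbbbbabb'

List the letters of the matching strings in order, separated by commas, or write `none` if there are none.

A, B, C, D, E, F, G

A. 'bbbbbbbbbbbb' → match
B. 'abb' → match
C. 'bbbbbbbbb' → match
D → match
E. 'bbbabb' → match
F. 'bbbababbbaba' → match
G → match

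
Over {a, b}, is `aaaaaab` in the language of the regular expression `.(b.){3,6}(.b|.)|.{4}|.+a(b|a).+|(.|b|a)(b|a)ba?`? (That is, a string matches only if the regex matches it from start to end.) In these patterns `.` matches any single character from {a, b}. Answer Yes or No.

Yes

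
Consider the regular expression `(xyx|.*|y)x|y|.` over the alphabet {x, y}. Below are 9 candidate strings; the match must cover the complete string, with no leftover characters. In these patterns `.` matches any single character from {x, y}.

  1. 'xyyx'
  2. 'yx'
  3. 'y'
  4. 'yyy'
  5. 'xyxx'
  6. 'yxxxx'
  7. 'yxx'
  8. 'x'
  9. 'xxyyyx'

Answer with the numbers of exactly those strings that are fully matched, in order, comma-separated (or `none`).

1. 'xyyx' → match
2. 'yx' → match
3. 'y' → match
4. 'yyy' → no match
5. 'xyxx' → match
6. 'yxxxx' → match
7. 'yxx' → match
8. 'x' → match
9. 'xxyyyx' → match

1, 2, 3, 5, 6, 7, 8, 9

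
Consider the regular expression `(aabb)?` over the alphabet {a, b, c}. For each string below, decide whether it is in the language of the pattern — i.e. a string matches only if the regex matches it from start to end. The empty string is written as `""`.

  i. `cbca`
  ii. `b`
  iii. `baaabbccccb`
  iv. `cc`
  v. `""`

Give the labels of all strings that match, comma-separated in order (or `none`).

i → no match
ii → no match
iii → no match
iv → no match
v → match

v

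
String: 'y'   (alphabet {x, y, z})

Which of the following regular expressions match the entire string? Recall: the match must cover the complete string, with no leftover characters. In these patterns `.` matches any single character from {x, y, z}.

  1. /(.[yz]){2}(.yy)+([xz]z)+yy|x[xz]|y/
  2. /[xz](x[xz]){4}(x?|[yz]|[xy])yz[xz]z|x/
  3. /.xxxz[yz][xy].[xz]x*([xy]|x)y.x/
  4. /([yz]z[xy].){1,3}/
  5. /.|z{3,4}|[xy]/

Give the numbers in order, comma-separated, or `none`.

1 → match
2 → no match
3 → no match — must end with 'x'
4 → no match
5 → match

1, 5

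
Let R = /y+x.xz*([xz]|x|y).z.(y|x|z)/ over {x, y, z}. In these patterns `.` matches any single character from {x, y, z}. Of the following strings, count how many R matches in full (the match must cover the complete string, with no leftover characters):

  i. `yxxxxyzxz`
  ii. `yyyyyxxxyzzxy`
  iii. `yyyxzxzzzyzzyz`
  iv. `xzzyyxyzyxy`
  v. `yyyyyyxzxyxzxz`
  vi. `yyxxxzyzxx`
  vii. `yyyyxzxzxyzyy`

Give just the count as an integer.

6

i → match
ii → match
iii → match
iv → no match — must start with `y`
v → match
vi → match
vii → match
Total matched: 6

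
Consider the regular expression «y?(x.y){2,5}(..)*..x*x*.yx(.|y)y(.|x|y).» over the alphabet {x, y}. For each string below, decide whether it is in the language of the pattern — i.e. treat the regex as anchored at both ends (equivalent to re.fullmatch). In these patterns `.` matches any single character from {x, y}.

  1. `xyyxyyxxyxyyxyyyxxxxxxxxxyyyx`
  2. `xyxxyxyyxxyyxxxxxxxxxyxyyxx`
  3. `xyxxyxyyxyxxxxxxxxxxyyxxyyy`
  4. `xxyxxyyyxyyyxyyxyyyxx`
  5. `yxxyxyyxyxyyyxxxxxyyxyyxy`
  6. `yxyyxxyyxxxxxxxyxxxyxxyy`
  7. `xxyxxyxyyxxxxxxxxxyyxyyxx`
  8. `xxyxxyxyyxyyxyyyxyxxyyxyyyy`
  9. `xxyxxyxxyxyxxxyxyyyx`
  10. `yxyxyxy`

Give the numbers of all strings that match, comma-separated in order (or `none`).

5, 7, 8, 9

1 → no match
2 → no match
3 → no match
4 → no match
5 → match
6 → no match
7 → match
8 → match
9 → match
10. `yxyxyxy` → no match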